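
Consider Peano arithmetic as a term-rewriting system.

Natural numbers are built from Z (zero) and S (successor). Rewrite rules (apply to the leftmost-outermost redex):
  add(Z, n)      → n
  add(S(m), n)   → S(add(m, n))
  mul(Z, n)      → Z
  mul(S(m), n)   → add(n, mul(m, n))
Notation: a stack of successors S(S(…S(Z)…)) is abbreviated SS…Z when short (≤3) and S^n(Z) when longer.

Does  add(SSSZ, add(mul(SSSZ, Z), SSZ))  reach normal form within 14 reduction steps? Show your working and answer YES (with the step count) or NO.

Answer: YES — reaches normal form S^5(Z) in 12 ≤ 14 steps

Derivation:
  start: add(SSSZ, add(mul(SSSZ, Z), SSZ))
  →1  S(add(SSZ, add(mul(SSSZ, Z), SSZ)))
  →2  S(S(add(SZ, add(mul(SSSZ, Z), SSZ))))
  →3  S(S(S(add(Z, add(mul(SSSZ, Z), SSZ)))))
  →4  S(S(S(add(mul(SSSZ, Z), SSZ))))
  →5  S(S(S(add(add(Z, mul(SSZ, Z)), SSZ))))
  →6  S(S(S(add(mul(SSZ, Z), SSZ))))
  →7  S(S(S(add(add(Z, mul(SZ, Z)), SSZ))))
  →8  S(S(S(add(mul(SZ, Z), SSZ))))
  →9  S(S(S(add(add(Z, mul(Z, Z)), SSZ))))
  →10  S(S(S(add(mul(Z, Z), SSZ))))
  →11  S(S(S(add(Z, SSZ))))
  →12  S^5(Z)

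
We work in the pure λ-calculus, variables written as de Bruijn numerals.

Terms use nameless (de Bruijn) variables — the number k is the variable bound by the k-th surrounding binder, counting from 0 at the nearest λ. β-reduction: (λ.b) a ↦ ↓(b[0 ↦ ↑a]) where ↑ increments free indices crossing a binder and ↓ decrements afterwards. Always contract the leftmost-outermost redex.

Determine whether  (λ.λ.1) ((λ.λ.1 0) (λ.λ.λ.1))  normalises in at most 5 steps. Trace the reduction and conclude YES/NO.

  start: (λ.λ.1) ((λ.λ.1 0) (λ.λ.λ.1))
  step 1: λ.(λ.λ.1 0) (λ.λ.λ.1)
  step 2: λ.λ.(λ.λ.λ.1) 0
  step 3: λ.λ.λ.λ.1

Answer: YES — reaches normal form λ.λ.λ.λ.1 in 3 ≤ 5 steps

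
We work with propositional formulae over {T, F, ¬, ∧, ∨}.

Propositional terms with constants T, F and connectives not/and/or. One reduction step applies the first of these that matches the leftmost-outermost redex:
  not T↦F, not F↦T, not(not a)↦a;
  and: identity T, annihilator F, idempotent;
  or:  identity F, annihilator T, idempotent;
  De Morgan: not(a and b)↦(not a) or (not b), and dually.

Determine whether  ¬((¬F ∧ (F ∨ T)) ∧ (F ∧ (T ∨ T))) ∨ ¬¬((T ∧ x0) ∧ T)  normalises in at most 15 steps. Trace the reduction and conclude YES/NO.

Answer: YES — reaches normal form T in 13 ≤ 15 steps

Derivation:
  start: ¬((¬F ∧ (F ∨ T)) ∧ (F ∧ (T ∨ T))) ∨ ¬¬((T ∧ x0) ∧ T)
  [1] (¬(¬F ∧ (F ∨ T)) ∨ ¬(F ∧ (T ∨ T))) ∨ ¬¬((T ∧ x0) ∧ T)
  [2] ((¬¬F ∨ ¬(F ∨ T)) ∨ ¬(F ∧ (T ∨ T))) ∨ ¬¬((T ∧ x0) ∧ T)
  [3] ((F ∨ ¬(F ∨ T)) ∨ ¬(F ∧ (T ∨ T))) ∨ ¬¬((T ∧ x0) ∧ T)
  [4] (¬(F ∨ T) ∨ ¬(F ∧ (T ∨ T))) ∨ ¬¬((T ∧ x0) ∧ T)
  [5] ((¬F ∧ ¬T) ∨ ¬(F ∧ (T ∨ T))) ∨ ¬¬((T ∧ x0) ∧ T)
  [6] ((T ∧ ¬T) ∨ ¬(F ∧ (T ∨ T))) ∨ ¬¬((T ∧ x0) ∧ T)
  [7] (¬T ∨ ¬(F ∧ (T ∨ T))) ∨ ¬¬((T ∧ x0) ∧ T)
  [8] (F ∨ ¬(F ∧ (T ∨ T))) ∨ ¬¬((T ∧ x0) ∧ T)
  [9] ¬(F ∧ (T ∨ T)) ∨ ¬¬((T ∧ x0) ∧ T)
  [10] (¬F ∨ ¬(T ∨ T)) ∨ ¬¬((T ∧ x0) ∧ T)
  [11] (T ∨ ¬(T ∨ T)) ∨ ¬¬((T ∧ x0) ∧ T)
  [12] T ∨ ¬¬((T ∧ x0) ∧ T)
  [13] T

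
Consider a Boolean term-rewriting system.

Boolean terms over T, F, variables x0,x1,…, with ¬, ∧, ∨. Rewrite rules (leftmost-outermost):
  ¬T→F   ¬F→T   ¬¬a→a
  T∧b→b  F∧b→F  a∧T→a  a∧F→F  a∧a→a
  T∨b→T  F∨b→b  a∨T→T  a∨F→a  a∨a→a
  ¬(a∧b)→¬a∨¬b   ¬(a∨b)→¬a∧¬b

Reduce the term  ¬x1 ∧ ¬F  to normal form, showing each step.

  start: ¬x1 ∧ ¬F
  [1] ¬x1 ∧ T
  [2] ¬x1

Answer: normal form = ¬x1  (in 2 steps)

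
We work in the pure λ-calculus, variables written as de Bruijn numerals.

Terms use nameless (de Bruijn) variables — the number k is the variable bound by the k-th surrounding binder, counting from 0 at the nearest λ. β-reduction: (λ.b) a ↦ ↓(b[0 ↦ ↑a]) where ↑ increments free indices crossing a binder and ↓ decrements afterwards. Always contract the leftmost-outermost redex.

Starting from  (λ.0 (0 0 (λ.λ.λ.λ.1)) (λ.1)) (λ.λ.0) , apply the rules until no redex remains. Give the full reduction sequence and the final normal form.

Answer: normal form = λ.λ.λ.0  (in 3 steps)

Working:
  start: (λ.0 (0 0 (λ.λ.λ.λ.1)) (λ.1)) (λ.λ.0)
  step 1: (λ.λ.0) ((λ.λ.0) (λ.λ.0) (λ.λ.λ.λ.1)) (λ.λ.λ.0)
  step 2: (λ.0) (λ.λ.λ.0)
  step 3: λ.λ.λ.0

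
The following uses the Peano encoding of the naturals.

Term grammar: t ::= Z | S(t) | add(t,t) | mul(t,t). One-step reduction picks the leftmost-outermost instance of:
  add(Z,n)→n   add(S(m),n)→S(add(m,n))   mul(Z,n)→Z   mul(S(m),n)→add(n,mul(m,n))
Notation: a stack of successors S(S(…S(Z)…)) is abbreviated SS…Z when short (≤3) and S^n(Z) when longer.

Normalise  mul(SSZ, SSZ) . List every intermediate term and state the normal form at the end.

Answer: normal form = S^4(Z)  (in 9 steps)

Reduction:
  start: mul(SSZ, SSZ)
  [1] add(SSZ, mul(SZ, SSZ))
  [2] S(add(SZ, mul(SZ, SSZ)))
  [3] S(S(add(Z, mul(SZ, SSZ))))
  [4] S(S(mul(SZ, SSZ)))
  [5] S(S(add(SSZ, mul(Z, SSZ))))
  [6] S(S(S(add(SZ, mul(Z, SSZ)))))
  [7] S(S(S(S(add(Z, mul(Z, SSZ))))))
  [8] S(S(S(S(mul(Z, SSZ)))))
  [9] S^4(Z)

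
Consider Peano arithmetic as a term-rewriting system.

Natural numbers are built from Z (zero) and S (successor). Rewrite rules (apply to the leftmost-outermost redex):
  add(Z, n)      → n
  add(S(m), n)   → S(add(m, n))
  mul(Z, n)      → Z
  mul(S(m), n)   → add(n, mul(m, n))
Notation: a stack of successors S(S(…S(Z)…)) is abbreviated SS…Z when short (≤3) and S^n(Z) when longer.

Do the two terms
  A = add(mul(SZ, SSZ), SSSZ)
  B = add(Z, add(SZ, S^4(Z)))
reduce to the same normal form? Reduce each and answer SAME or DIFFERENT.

Answer: SAME — A ⇓ S^5(Z), B ⇓ S^5(Z)

Derivation:
Term A:
  start: add(mul(SZ, SSZ), SSSZ)
  step 1: add(add(SSZ, mul(Z, SSZ)), SSSZ)
  step 2: add(S(add(SZ, mul(Z, SSZ))), SSSZ)
  step 3: S(add(add(SZ, mul(Z, SSZ)), SSSZ))
  step 4: S(add(S(add(Z, mul(Z, SSZ))), SSSZ))
  step 5: S(S(add(add(Z, mul(Z, SSZ)), SSSZ)))
  step 6: S(S(add(mul(Z, SSZ), SSSZ)))
  step 7: S(S(add(Z, SSSZ)))
  step 8: S^5(Z)

Term B:
  start: add(Z, add(SZ, S^4(Z)))
  step 1: add(SZ, S^4(Z))
  step 2: S(add(Z, S^4(Z)))
  step 3: S^5(Z)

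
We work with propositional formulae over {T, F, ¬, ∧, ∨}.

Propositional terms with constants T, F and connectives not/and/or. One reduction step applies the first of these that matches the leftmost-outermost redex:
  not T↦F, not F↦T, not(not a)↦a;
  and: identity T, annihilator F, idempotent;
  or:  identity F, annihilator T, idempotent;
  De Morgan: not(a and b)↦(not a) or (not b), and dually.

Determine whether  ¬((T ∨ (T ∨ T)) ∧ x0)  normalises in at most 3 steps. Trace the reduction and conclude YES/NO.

  start: ¬((T ∨ (T ∨ T)) ∧ x0)
  →1  ¬(T ∨ (T ∨ T)) ∨ ¬x0
  →2  (¬T ∧ ¬(T ∨ T)) ∨ ¬x0
  →3  (F ∧ ¬(T ∨ T)) ∨ ¬x0

Answer: NO — after 3 steps the term is (F ∧ ¬(T ∨ T)) ∨ ¬x0, not yet normal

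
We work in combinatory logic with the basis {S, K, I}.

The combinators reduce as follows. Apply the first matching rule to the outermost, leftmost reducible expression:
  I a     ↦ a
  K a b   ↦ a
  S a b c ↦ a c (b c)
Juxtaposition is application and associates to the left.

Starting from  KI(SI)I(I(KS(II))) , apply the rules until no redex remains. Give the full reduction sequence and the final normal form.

Answer: normal form = S  (in 5 steps)

Reduction:
  start: KI(SI)I(I(KS(II)))
  [1] II(I(KS(II)))
  [2] I(I(KS(II)))
  [3] I(KS(II))
  [4] KS(II)
  [5] S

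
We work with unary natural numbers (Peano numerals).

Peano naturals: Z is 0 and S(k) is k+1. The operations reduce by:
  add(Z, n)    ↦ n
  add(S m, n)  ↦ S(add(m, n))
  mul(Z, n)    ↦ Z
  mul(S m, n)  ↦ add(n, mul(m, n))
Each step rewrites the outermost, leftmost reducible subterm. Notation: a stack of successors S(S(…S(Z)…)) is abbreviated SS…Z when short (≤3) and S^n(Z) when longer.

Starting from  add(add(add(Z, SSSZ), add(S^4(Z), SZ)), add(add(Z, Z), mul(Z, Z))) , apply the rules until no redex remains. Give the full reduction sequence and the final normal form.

  start: add(add(add(Z, SSSZ), add(S^4(Z), SZ)), add(add(Z, Z), mul(Z, Z)))
  [1] add(add(SSSZ, add(S^4(Z), SZ)), add(add(Z, Z), mul(Z, Z)))
  [2] add(S(add(SSZ, add(S^4(Z), SZ))), add(add(Z, Z), mul(Z, Z)))
  [3] S(add(add(SSZ, add(S^4(Z), SZ)), add(add(Z, Z), mul(Z, Z))))
  [4] S(add(S(add(SZ, add(S^4(Z), SZ))), add(add(Z, Z), mul(Z, Z))))
  [5] S(S(add(add(SZ, add(S^4(Z), SZ)), add(add(Z, Z), mul(Z, Z)))))
  [6] S(S(add(S(add(Z, add(S^4(Z), SZ))), add(add(Z, Z), mul(Z, Z)))))
  [7] S(S(S(add(add(Z, add(S^4(Z), SZ)), add(add(Z, Z), mul(Z, Z))))))
  [8] S(S(S(add(add(S^4(Z), SZ), add(add(Z, Z), mul(Z, Z))))))
  [9] S(S(S(add(S(add(SSSZ, SZ)), add(add(Z, Z), mul(Z, Z))))))
  [10] S(S(S(S(add(add(SSSZ, SZ), add(add(Z, Z), mul(Z, Z)))))))
  [11] S(S(S(S(add(S(add(SSZ, SZ)), add(add(Z, Z), mul(Z, Z)))))))
  [12] S(S(S(S(S(add(add(SSZ, SZ), add(add(Z, Z), mul(Z, Z))))))))
  [13] S(S(S(S(S(add(S(add(SZ, SZ)), add(add(Z, Z), mul(Z, Z))))))))
  [14] S(S(S(S(S(S(add(add(SZ, SZ), add(add(Z, Z), mul(Z, Z)))))))))
  [15] S(S(S(S(S(S(add(S(add(Z, SZ)), add(add(Z, Z), mul(Z, Z)))))))))
  [16] S(S(S(S(S(S(S(add(add(Z, SZ), add(add(Z, Z), mul(Z, Z))))))))))
  [17] S(S(S(S(S(S(S(add(SZ, add(add(Z, Z), mul(Z, Z))))))))))
  [18] S(S(S(S(S(S(S(S(add(Z, add(add(Z, Z), mul(Z, Z)))))))))))
  [19] S(S(S(S(S(S(S(S(add(add(Z, Z), mul(Z, Z))))))))))
  [20] S(S(S(S(S(S(S(S(add(Z, mul(Z, Z))))))))))
  [21] S(S(S(S(S(S(S(S(mul(Z, Z)))))))))
  [22] S^8(Z)

Answer: normal form = S^8(Z)  (in 22 steps)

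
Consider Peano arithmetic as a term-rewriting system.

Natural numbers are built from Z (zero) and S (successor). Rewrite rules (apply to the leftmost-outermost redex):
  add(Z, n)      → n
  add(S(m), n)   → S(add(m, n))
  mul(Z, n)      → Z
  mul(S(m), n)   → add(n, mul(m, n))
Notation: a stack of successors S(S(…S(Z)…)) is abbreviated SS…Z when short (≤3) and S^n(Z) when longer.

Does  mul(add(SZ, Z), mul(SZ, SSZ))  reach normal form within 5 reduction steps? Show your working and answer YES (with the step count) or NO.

  start: mul(add(SZ, Z), mul(SZ, SSZ))
  →1  mul(S(add(Z, Z)), mul(SZ, SSZ))
  →2  add(mul(SZ, SSZ), mul(add(Z, Z), mul(SZ, SSZ)))
  →3  add(add(SSZ, mul(Z, SSZ)), mul(add(Z, Z), mul(SZ, SSZ)))
  →4  add(S(add(SZ, mul(Z, SSZ))), mul(add(Z, Z), mul(SZ, SSZ)))
  →5  S(add(add(SZ, mul(Z, SSZ)), mul(add(Z, Z), mul(SZ, SSZ))))

Answer: NO — after 5 steps the term is S(add(add(SZ, mul(Z, SSZ)), mul(add(Z, Z), mul(SZ, SSZ)))), not yet normal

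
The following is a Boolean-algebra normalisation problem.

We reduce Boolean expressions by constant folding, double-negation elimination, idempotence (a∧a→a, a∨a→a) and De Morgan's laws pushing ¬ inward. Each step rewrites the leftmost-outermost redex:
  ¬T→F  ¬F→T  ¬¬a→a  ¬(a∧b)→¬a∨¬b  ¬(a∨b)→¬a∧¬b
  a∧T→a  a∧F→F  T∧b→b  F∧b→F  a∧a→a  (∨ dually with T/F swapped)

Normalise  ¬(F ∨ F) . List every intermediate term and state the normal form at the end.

  start: ¬(F ∨ F)
  step 1: ¬F ∧ ¬F
  step 2: ¬F
  step 3: T

Answer: normal form = T  (in 3 steps)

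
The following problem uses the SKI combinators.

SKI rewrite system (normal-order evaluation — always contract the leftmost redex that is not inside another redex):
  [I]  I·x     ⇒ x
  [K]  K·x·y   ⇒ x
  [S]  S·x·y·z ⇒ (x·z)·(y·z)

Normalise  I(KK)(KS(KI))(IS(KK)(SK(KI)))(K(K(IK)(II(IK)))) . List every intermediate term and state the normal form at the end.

Answer: normal form = S(KK)(SK(KI))  (in 4 steps)

Reduction:
  start: I(KK)(KS(KI))(IS(KK)(SK(KI)))(K(K(IK)(II(IK))))
  [1] KK(KS(KI))(IS(KK)(SK(KI)))(K(K(IK)(II(IK))))
  [2] K(IS(KK)(SK(KI)))(K(K(IK)(II(IK))))
  [3] IS(KK)(SK(KI))
  [4] S(KK)(SK(KI))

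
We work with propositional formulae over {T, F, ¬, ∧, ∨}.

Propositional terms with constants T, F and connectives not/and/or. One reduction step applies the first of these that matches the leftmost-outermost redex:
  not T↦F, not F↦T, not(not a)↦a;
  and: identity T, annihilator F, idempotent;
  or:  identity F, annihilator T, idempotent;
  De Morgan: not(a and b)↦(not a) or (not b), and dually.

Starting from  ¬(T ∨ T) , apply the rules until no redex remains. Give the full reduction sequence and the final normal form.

Answer: normal form = F  (in 3 steps)

Working:
  start: ¬(T ∨ T)
  [1] ¬T ∧ ¬T
  [2] ¬T
  [3] F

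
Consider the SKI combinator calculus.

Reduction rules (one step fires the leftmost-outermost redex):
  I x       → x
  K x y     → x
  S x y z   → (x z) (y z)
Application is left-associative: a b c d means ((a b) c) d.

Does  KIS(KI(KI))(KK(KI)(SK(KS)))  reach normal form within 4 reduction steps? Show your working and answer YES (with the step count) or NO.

  start: KIS(KI(KI))(KK(KI)(SK(KS)))
  →1  I(KI(KI))(KK(KI)(SK(KS)))
  →2  KI(KI)(KK(KI)(SK(KS)))
  →3  I(KK(KI)(SK(KS)))
  →4  KK(KI)(SK(KS))

Answer: NO — after 4 steps the term is KK(KI)(SK(KS)), not yet normal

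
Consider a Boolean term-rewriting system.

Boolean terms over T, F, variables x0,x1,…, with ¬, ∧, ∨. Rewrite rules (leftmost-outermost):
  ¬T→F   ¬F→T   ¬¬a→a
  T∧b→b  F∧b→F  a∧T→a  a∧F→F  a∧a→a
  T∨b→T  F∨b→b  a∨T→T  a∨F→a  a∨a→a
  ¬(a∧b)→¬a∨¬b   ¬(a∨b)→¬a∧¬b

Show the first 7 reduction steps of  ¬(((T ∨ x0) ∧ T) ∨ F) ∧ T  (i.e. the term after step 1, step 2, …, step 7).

  start: ¬(((T ∨ x0) ∧ T) ∨ F) ∧ T
  →1  ¬(((T ∨ x0) ∧ T) ∨ F)
  →2  ¬((T ∨ x0) ∧ T) ∧ ¬F
  →3  (¬(T ∨ x0) ∨ ¬T) ∧ ¬F
  →4  ((¬T ∧ ¬x0) ∨ ¬T) ∧ ¬F
  →5  ((F ∧ ¬x0) ∨ ¬T) ∧ ¬F
  →6  (F ∨ ¬T) ∧ ¬F
  →7  ¬T ∧ ¬F

Answer: after 7 steps: ¬T ∧ ¬F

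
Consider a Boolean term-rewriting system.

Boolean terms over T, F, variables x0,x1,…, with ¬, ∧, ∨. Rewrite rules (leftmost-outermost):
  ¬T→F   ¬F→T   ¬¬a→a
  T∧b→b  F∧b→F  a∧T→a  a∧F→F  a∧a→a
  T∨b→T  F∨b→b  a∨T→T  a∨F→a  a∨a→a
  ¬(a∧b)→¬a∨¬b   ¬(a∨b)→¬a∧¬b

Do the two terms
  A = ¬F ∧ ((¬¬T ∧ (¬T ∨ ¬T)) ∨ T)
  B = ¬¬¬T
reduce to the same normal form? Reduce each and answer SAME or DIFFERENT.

Answer: DIFFERENT — A ⇓ T, B ⇓ F

Reduction:
Term A:
  start: ¬F ∧ ((¬¬T ∧ (¬T ∨ ¬T)) ∨ T)
  →1  T ∧ ((¬¬T ∧ (¬T ∨ ¬T)) ∨ T)
  →2  (¬¬T ∧ (¬T ∨ ¬T)) ∨ T
  →3  T

Term B:
  start: ¬¬¬T
  →1  ¬T
  →2  F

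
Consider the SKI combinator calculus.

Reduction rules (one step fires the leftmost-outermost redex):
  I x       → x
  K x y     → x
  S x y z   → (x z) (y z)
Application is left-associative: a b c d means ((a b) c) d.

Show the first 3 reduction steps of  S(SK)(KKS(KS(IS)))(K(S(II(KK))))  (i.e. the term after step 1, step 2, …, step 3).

Answer: after 3 steps: KKS(KS(IS))(K(S(II(KK))))

Working:
  start: S(SK)(KKS(KS(IS)))(K(S(II(KK))))
  →1  SK(K(S(II(KK))))(KKS(KS(IS))(K(S(II(KK)))))
  →2  K(KKS(KS(IS))(K(S(II(KK)))))(K(S(II(KK)))(KKS(KS(IS))(K(S(II(KK))))))
  →3  KKS(KS(IS))(K(S(II(KK))))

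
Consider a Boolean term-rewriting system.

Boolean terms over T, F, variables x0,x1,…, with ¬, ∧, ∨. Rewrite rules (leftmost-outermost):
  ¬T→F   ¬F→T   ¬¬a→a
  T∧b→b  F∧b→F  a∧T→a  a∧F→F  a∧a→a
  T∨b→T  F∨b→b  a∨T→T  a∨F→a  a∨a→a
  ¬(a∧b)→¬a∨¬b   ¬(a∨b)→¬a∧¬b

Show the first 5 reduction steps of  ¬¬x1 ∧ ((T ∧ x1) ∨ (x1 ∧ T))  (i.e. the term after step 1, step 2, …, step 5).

Answer: after 5 steps: x1

Working:
  start: ¬¬x1 ∧ ((T ∧ x1) ∨ (x1 ∧ T))
  step 1: x1 ∧ ((T ∧ x1) ∨ (x1 ∧ T))
  step 2: x1 ∧ (x1 ∨ (x1 ∧ T))
  step 3: x1 ∧ (x1 ∨ x1)
  step 4: x1 ∧ x1
  step 5: x1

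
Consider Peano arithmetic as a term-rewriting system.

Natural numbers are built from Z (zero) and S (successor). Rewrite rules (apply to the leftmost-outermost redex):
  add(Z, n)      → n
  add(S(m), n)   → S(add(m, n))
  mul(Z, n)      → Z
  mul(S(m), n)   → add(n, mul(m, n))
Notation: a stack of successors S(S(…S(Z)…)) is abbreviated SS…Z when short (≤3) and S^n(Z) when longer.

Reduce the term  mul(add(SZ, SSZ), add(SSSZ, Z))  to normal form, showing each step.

  start: mul(add(SZ, SSZ), add(SSSZ, Z))
  step 1: mul(S(add(Z, SSZ)), add(SSSZ, Z))
  step 2: add(add(SSSZ, Z), mul(add(Z, SSZ), add(SSSZ, Z)))
  step 3: add(S(add(SSZ, Z)), mul(add(Z, SSZ), add(SSSZ, Z)))
  step 4: S(add(add(SSZ, Z), mul(add(Z, SSZ), add(SSSZ, Z))))
  step 5: S(add(S(add(SZ, Z)), mul(add(Z, SSZ), add(SSSZ, Z))))
  step 6: S(S(add(add(SZ, Z), mul(add(Z, SSZ), add(SSSZ, Z)))))
  step 7: S(S(add(S(add(Z, Z)), mul(add(Z, SSZ), add(SSSZ, Z)))))
  step 8: S(S(S(add(add(Z, Z), mul(add(Z, SSZ), add(SSSZ, Z))))))
  step 9: S(S(S(add(Z, mul(add(Z, SSZ), add(SSSZ, Z))))))
  step 10: S(S(S(mul(add(Z, SSZ), add(SSSZ, Z)))))
  step 11: S(S(S(mul(SSZ, add(SSSZ, Z)))))
  step 12: S(S(S(add(add(SSSZ, Z), mul(SZ, add(SSSZ, Z))))))
  step 13: S(S(S(add(S(add(SSZ, Z)), mul(SZ, add(SSSZ, Z))))))
  step 14: S(S(S(S(add(add(SSZ, Z), mul(SZ, add(SSSZ, Z)))))))
  step 15: S(S(S(S(add(S(add(SZ, Z)), mul(SZ, add(SSSZ, Z)))))))
  step 16: S(S(S(S(S(add(add(SZ, Z), mul(SZ, add(SSSZ, Z))))))))
  step 17: S(S(S(S(S(add(S(add(Z, Z)), mul(SZ, add(SSSZ, Z))))))))
  step 18: S(S(S(S(S(S(add(add(Z, Z), mul(SZ, add(SSSZ, Z)))))))))
  step 19: S(S(S(S(S(S(add(Z, mul(SZ, add(SSSZ, Z)))))))))
  step 20: S(S(S(S(S(S(mul(SZ, add(SSSZ, Z))))))))
  step 21: S(S(S(S(S(S(add(add(SSSZ, Z), mul(Z, add(SSSZ, Z)))))))))
  step 22: S(S(S(S(S(S(add(S(add(SSZ, Z)), mul(Z, add(SSSZ, Z)))))))))
  step 23: S(S(S(S(S(S(S(add(add(SSZ, Z), mul(Z, add(SSSZ, Z))))))))))
  step 24: S(S(S(S(S(S(S(add(S(add(SZ, Z)), mul(Z, add(SSSZ, Z))))))))))
  step 25: S(S(S(S(S(S(S(S(add(add(SZ, Z), mul(Z, add(SSSZ, Z)))))))))))
  step 26: S(S(S(S(S(S(S(S(add(S(add(Z, Z)), mul(Z, add(SSSZ, Z)))))))))))
  step 27: S(S(S(S(S(S(S(S(S(add(add(Z, Z), mul(Z, add(SSSZ, Z))))))))))))
  step 28: S(S(S(S(S(S(S(S(S(add(Z, mul(Z, add(SSSZ, Z))))))))))))
  step 29: S(S(S(S(S(S(S(S(S(mul(Z, add(SSSZ, Z)))))))))))
  step 30: S^9(Z)

Answer: normal form = S^9(Z)  (in 30 steps)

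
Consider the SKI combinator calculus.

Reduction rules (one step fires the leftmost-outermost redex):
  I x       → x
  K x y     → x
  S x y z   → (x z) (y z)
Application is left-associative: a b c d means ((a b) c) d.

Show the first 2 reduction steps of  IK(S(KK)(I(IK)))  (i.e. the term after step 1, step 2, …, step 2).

  start: IK(S(KK)(I(IK)))
  →1  K(S(KK)(I(IK)))
  →2  K(S(KK)(IK))

Answer: after 2 steps: K(S(KK)(IK))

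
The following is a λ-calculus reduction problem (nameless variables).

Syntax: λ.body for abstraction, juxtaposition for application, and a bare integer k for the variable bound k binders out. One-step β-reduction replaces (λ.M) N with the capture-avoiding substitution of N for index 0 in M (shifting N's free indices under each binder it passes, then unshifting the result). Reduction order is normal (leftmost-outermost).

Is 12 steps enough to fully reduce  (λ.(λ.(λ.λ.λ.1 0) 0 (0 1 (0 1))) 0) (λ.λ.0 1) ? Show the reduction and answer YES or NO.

  start: (λ.(λ.(λ.λ.λ.1 0) 0 (0 1 (0 1))) 0) (λ.λ.0 1)
  →1  (λ.(λ.λ.λ.1 0) 0 (0 (λ.λ.0 1) (0 (λ.λ.0 1)))) (λ.λ.0 1)
  →2  (λ.λ.λ.1 0) (λ.λ.0 1) ((λ.λ.0 1) (λ.λ.0 1) ((λ.λ.0 1) (λ.λ.0 1)))
  →3  (λ.λ.1 0) ((λ.λ.0 1) (λ.λ.0 1) ((λ.λ.0 1) (λ.λ.0 1)))
  →4  λ.(λ.λ.0 1) (λ.λ.0 1) ((λ.λ.0 1) (λ.λ.0 1)) 0
  →5  λ.(λ.0 (λ.λ.0 1)) ((λ.λ.0 1) (λ.λ.0 1)) 0
  →6  λ.(λ.λ.0 1) (λ.λ.0 1) (λ.λ.0 1) 0
  →7  λ.(λ.0 (λ.λ.0 1)) (λ.λ.0 1) 0
  →8  λ.(λ.λ.0 1) (λ.λ.0 1) 0
  →9  λ.(λ.0 (λ.λ.0 1)) 0
  →10  λ.0 (λ.λ.0 1)

Answer: YES — reaches normal form λ.0 (λ.λ.0 1) in 10 ≤ 12 steps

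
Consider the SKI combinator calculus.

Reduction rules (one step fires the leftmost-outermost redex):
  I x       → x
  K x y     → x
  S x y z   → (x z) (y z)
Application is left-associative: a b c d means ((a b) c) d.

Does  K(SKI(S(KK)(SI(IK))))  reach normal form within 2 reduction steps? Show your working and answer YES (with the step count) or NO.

Answer: NO — after 2 steps the term is K(S(KK)(SI(IK))), not yet normal

Derivation:
  start: K(SKI(S(KK)(SI(IK))))
  [1] K(K(S(KK)(SI(IK)))(I(S(KK)(SI(IK)))))
  [2] K(S(KK)(SI(IK)))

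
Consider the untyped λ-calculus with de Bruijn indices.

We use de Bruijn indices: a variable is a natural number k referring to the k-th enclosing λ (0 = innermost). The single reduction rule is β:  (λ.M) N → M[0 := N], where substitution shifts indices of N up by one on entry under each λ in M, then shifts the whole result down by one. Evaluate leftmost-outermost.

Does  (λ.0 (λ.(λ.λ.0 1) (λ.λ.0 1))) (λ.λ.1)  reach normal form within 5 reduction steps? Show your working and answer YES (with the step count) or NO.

Answer: YES — reaches normal form λ.λ.λ.0 (λ.λ.0 1) in 3 ≤ 5 steps

Derivation:
  start: (λ.0 (λ.(λ.λ.0 1) (λ.λ.0 1))) (λ.λ.1)
  →1  (λ.λ.1) (λ.(λ.λ.0 1) (λ.λ.0 1))
  →2  λ.λ.(λ.λ.0 1) (λ.λ.0 1)
  →3  λ.λ.λ.0 (λ.λ.0 1)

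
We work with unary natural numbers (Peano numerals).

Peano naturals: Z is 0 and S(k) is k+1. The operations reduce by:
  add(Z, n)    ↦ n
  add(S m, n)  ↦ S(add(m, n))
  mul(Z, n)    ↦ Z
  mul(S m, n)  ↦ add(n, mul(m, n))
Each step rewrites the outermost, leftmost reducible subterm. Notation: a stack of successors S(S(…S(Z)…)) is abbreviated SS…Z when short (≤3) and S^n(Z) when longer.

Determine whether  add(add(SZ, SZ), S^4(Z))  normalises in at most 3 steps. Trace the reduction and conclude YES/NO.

Answer: NO — after 3 steps the term is S(add(SZ, S^4(Z))), not yet normal

Derivation:
  start: add(add(SZ, SZ), S^4(Z))
  [1] add(S(add(Z, SZ)), S^4(Z))
  [2] S(add(add(Z, SZ), S^4(Z)))
  [3] S(add(SZ, S^4(Z)))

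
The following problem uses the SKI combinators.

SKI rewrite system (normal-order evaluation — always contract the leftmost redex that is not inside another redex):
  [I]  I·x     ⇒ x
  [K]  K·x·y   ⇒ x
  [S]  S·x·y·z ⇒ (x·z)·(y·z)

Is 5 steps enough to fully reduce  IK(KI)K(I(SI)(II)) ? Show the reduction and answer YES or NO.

  start: IK(KI)K(I(SI)(II))
  →1  K(KI)K(I(SI)(II))
  →2  KI(I(SI)(II))
  →3  I

Answer: YES — reaches normal form I in 3 ≤ 5 steps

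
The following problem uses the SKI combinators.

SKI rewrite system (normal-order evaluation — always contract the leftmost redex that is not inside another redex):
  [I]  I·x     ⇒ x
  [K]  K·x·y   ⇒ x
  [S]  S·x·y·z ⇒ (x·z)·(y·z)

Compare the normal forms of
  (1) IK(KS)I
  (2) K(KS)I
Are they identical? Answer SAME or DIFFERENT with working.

Answer: SAME — A ⇓ KS, B ⇓ KS

Derivation:
Term A:
  start: IK(KS)I
  →1  K(KS)I
  →2  KS

Term B:
  start: K(KS)I
  →1  KS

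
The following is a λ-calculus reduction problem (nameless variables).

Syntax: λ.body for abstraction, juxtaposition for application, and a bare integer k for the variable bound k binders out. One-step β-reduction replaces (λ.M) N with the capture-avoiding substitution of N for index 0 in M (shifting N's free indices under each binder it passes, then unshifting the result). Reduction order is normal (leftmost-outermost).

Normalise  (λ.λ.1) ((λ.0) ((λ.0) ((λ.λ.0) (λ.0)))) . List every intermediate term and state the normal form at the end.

Answer: normal form = λ.λ.0  (in 4 steps)

Derivation:
  start: (λ.λ.1) ((λ.0) ((λ.0) ((λ.λ.0) (λ.0))))
  →1  λ.(λ.0) ((λ.0) ((λ.λ.0) (λ.0)))
  →2  λ.(λ.0) ((λ.λ.0) (λ.0))
  →3  λ.(λ.λ.0) (λ.0)
  →4  λ.λ.0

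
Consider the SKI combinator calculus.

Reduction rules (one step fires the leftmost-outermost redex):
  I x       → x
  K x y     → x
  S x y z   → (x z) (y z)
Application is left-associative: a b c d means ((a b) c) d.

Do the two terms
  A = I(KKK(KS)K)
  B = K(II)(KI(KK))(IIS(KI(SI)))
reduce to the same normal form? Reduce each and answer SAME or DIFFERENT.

Term A:
  start: I(KKK(KS)K)
  [1] KKK(KS)K
  [2] K(KS)K
  [3] KS

Term B:
  start: K(II)(KI(KK))(IIS(KI(SI)))
  [1] II(IIS(KI(SI)))
  [2] I(IIS(KI(SI)))
  [3] IIS(KI(SI))
  [4] IS(KI(SI))
  [5] S(KI(SI))
  [6] SI

Answer: DIFFERENT — A ⇓ KS, B ⇓ SI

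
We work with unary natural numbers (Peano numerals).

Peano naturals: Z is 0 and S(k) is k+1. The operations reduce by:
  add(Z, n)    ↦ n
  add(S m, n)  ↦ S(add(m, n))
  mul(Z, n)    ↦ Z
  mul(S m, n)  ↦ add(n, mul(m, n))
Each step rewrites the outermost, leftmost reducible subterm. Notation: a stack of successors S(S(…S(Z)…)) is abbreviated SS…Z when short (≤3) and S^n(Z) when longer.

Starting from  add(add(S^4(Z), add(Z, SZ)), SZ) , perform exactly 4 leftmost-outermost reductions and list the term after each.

  start: add(add(S^4(Z), add(Z, SZ)), SZ)
  →1  add(S(add(SSSZ, add(Z, SZ))), SZ)
  →2  S(add(add(SSSZ, add(Z, SZ)), SZ))
  →3  S(add(S(add(SSZ, add(Z, SZ))), SZ))
  →4  S(S(add(add(SSZ, add(Z, SZ)), SZ)))

Answer: after 4 steps: S(S(add(add(SSZ, add(Z, SZ)), SZ)))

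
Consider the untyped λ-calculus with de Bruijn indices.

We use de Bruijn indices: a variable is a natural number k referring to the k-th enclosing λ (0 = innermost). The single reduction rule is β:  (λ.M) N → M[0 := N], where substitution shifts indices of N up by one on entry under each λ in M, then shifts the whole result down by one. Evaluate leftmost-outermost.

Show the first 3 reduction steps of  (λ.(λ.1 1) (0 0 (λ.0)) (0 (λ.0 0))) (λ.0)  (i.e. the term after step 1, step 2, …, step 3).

Answer: after 3 steps: (λ.0) ((λ.0) (λ.0 0))

Derivation:
  start: (λ.(λ.1 1) (0 0 (λ.0)) (0 (λ.0 0))) (λ.0)
  [1] (λ.(λ.0) (λ.0)) ((λ.0) (λ.0) (λ.0)) ((λ.0) (λ.0 0))
  [2] (λ.0) (λ.0) ((λ.0) (λ.0 0))
  [3] (λ.0) ((λ.0) (λ.0 0))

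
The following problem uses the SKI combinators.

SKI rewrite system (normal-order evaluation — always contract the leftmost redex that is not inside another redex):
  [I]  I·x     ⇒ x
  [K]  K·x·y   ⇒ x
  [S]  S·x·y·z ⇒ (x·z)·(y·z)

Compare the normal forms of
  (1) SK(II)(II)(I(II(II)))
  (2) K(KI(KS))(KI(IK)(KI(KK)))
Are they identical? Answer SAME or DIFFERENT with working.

Answer: SAME — A ⇓ I, B ⇓ I

Reduction:
Term A:
  start: SK(II)(II)(I(II(II)))
  →1  K(II)(II(II))(I(II(II)))
  →2  II(I(II(II)))
  →3  I(I(II(II)))
  →4  I(II(II))
  →5  II(II)
  →6  I(II)
  →7  II
  →8  I

Term B:
  start: K(KI(KS))(KI(IK)(KI(KK)))
  →1  KI(KS)
  →2  I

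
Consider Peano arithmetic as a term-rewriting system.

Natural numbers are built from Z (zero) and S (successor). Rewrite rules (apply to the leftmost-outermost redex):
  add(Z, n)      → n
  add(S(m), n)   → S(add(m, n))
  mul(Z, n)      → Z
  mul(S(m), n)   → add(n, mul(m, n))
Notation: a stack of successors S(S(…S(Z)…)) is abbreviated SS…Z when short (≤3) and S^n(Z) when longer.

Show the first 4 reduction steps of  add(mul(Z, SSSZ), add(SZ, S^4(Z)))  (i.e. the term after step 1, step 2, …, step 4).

Answer: after 4 steps: S^5(Z)

Working:
  start: add(mul(Z, SSSZ), add(SZ, S^4(Z)))
  [1] add(Z, add(SZ, S^4(Z)))
  [2] add(SZ, S^4(Z))
  [3] S(add(Z, S^4(Z)))
  [4] S^5(Z)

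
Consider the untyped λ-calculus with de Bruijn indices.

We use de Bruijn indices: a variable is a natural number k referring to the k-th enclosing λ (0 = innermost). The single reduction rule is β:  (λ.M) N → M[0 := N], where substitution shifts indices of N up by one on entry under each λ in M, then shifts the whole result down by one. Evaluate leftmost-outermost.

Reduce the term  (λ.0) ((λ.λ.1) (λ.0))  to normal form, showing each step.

  start: (λ.0) ((λ.λ.1) (λ.0))
  [1] (λ.λ.1) (λ.0)
  [2] λ.λ.0

Answer: normal form = λ.λ.0  (in 2 steps)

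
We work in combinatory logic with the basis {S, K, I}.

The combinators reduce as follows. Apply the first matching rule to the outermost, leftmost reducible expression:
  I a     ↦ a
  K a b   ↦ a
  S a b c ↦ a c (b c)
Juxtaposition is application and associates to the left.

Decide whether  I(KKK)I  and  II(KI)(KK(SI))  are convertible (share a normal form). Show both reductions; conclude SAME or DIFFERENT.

Term A:
  start: I(KKK)I
  →1  KKKI
  →2  KI

Term B:
  start: II(KI)(KK(SI))
  →1  I(KI)(KK(SI))
  →2  KI(KK(SI))
  →3  I

Answer: DIFFERENT — A ⇓ KI, B ⇓ I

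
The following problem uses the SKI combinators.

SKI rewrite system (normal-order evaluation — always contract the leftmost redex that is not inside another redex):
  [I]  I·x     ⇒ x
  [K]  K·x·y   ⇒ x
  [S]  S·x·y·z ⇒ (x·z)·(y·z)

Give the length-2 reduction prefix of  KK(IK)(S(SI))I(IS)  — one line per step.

  start: KK(IK)(S(SI))I(IS)
  [1] K(S(SI))I(IS)
  [2] S(SI)(IS)

Answer: after 2 steps: S(SI)(IS)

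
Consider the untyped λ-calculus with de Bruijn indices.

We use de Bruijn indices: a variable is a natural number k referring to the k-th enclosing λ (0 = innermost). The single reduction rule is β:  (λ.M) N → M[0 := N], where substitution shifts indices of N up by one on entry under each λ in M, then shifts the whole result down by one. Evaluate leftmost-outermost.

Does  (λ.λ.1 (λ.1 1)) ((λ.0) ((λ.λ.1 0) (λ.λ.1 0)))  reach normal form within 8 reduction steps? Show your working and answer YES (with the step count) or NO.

Answer: YES — reaches normal form λ.λ.1 1 in 6 ≤ 8 steps

Reduction:
  start: (λ.λ.1 (λ.1 1)) ((λ.0) ((λ.λ.1 0) (λ.λ.1 0)))
  step 1: λ.(λ.0) ((λ.λ.1 0) (λ.λ.1 0)) (λ.1 1)
  step 2: λ.(λ.λ.1 0) (λ.λ.1 0) (λ.1 1)
  step 3: λ.(λ.(λ.λ.1 0) 0) (λ.1 1)
  step 4: λ.(λ.λ.1 0) (λ.1 1)
  step 5: λ.λ.(λ.2 2) 0
  step 6: λ.λ.1 1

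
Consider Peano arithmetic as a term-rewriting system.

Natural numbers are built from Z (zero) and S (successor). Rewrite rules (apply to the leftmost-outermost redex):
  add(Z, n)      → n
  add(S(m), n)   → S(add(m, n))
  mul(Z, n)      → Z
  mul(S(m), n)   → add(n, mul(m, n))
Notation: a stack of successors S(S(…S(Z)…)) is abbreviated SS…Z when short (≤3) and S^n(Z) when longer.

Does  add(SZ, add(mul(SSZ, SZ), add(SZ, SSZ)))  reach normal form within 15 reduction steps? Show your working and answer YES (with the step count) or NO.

Answer: YES — reaches normal form S^6(Z) in 14 ≤ 15 steps

Working:
  start: add(SZ, add(mul(SSZ, SZ), add(SZ, SSZ)))
  →1  S(add(Z, add(mul(SSZ, SZ), add(SZ, SSZ))))
  →2  S(add(mul(SSZ, SZ), add(SZ, SSZ)))
  →3  S(add(add(SZ, mul(SZ, SZ)), add(SZ, SSZ)))
  →4  S(add(S(add(Z, mul(SZ, SZ))), add(SZ, SSZ)))
  →5  S(S(add(add(Z, mul(SZ, SZ)), add(SZ, SSZ))))
  →6  S(S(add(mul(SZ, SZ), add(SZ, SSZ))))
  →7  S(S(add(add(SZ, mul(Z, SZ)), add(SZ, SSZ))))
  →8  S(S(add(S(add(Z, mul(Z, SZ))), add(SZ, SSZ))))
  →9  S(S(S(add(add(Z, mul(Z, SZ)), add(SZ, SSZ)))))
  →10  S(S(S(add(mul(Z, SZ), add(SZ, SSZ)))))
  →11  S(S(S(add(Z, add(SZ, SSZ)))))
  →12  S(S(S(add(SZ, SSZ))))
  →13  S(S(S(S(add(Z, SSZ)))))
  →14  S^6(Z)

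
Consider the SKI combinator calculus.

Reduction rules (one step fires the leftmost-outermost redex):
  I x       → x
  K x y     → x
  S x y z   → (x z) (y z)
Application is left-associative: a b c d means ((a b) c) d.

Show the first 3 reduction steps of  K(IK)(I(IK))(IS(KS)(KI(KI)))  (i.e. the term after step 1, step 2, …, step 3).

  start: K(IK)(I(IK))(IS(KS)(KI(KI)))
  step 1: IK(IS(KS)(KI(KI)))
  step 2: K(IS(KS)(KI(KI)))
  step 3: K(S(KS)(KI(KI)))

Answer: after 3 steps: K(S(KS)(KI(KI)))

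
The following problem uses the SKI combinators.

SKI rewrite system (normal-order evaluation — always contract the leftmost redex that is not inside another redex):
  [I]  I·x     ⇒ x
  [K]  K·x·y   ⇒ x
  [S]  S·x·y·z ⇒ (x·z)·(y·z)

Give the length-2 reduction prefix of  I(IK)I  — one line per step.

  start: I(IK)I
  step 1: IKI
  step 2: KI

Answer: after 2 steps: KI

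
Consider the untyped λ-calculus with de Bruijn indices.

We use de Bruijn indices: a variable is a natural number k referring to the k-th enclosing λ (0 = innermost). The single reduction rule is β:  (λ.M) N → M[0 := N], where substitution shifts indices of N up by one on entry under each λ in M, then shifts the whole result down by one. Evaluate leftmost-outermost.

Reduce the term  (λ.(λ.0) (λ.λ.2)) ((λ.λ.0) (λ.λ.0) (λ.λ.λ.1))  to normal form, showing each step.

Answer: normal form = λ.λ.λ.λ.λ.1  (in 4 steps)

Working:
  start: (λ.(λ.0) (λ.λ.2)) ((λ.λ.0) (λ.λ.0) (λ.λ.λ.1))
  →1  (λ.0) (λ.λ.(λ.λ.0) (λ.λ.0) (λ.λ.λ.1))
  →2  λ.λ.(λ.λ.0) (λ.λ.0) (λ.λ.λ.1)
  →3  λ.λ.(λ.0) (λ.λ.λ.1)
  →4  λ.λ.λ.λ.λ.1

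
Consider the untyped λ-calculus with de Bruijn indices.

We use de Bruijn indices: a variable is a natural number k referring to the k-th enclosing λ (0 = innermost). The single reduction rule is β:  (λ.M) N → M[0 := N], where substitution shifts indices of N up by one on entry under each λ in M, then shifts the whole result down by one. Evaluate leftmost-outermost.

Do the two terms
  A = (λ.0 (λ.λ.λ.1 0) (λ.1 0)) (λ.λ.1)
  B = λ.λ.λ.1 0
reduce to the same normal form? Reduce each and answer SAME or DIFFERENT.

Term A:
  start: (λ.0 (λ.λ.λ.1 0) (λ.1 0)) (λ.λ.1)
  step 1: (λ.λ.1) (λ.λ.λ.1 0) (λ.(λ.λ.1) 0)
  step 2: (λ.λ.λ.λ.1 0) (λ.(λ.λ.1) 0)
  step 3: λ.λ.λ.1 0

Term B:
  start: λ.λ.λ.1 0

Answer: SAME — A ⇓ λ.λ.λ.1 0, B ⇓ λ.λ.λ.1 0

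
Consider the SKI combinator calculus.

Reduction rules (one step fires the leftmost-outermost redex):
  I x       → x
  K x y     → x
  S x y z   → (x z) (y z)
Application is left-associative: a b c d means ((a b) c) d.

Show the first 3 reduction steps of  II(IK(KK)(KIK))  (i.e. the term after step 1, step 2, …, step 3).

  start: II(IK(KK)(KIK))
  step 1: I(IK(KK)(KIK))
  step 2: IK(KK)(KIK)
  step 3: K(KK)(KIK)

Answer: after 3 steps: K(KK)(KIK)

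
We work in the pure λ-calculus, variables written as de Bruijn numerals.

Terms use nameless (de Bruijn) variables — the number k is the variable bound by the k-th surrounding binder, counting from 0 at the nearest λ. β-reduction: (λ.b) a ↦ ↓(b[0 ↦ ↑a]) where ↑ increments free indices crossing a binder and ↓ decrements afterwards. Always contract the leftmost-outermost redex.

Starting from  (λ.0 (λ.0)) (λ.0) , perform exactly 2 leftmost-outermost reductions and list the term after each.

Answer: after 2 steps: λ.0

Derivation:
  start: (λ.0 (λ.0)) (λ.0)
  [1] (λ.0) (λ.0)
  [2] λ.0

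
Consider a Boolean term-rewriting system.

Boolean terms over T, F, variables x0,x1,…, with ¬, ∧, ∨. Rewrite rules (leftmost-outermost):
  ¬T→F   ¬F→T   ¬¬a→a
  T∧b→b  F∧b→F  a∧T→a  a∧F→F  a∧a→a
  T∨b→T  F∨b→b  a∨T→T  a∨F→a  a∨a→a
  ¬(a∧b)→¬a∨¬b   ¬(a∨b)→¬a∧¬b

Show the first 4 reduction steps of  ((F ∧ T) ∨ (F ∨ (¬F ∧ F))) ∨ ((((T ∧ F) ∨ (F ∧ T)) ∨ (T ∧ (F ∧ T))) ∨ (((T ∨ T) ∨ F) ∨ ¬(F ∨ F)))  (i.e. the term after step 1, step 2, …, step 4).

Answer: after 4 steps: F ∨ ((((T ∧ F) ∨ (F ∧ T)) ∨ (T ∧ (F ∧ T))) ∨ (((T ∨ T) ∨ F) ∨ ¬(F ∨ F)))

Derivation:
  start: ((F ∧ T) ∨ (F ∨ (¬F ∧ F))) ∨ ((((T ∧ F) ∨ (F ∧ T)) ∨ (T ∧ (F ∧ T))) ∨ (((T ∨ T) ∨ F) ∨ ¬(F ∨ F)))
  [1] (F ∨ (F ∨ (¬F ∧ F))) ∨ ((((T ∧ F) ∨ (F ∧ T)) ∨ (T ∧ (F ∧ T))) ∨ (((T ∨ T) ∨ F) ∨ ¬(F ∨ F)))
  [2] (F ∨ (¬F ∧ F)) ∨ ((((T ∧ F) ∨ (F ∧ T)) ∨ (T ∧ (F ∧ T))) ∨ (((T ∨ T) ∨ F) ∨ ¬(F ∨ F)))
  [3] (¬F ∧ F) ∨ ((((T ∧ F) ∨ (F ∧ T)) ∨ (T ∧ (F ∧ T))) ∨ (((T ∨ T) ∨ F) ∨ ¬(F ∨ F)))
  [4] F ∨ ((((T ∧ F) ∨ (F ∧ T)) ∨ (T ∧ (F ∧ T))) ∨ (((T ∨ T) ∨ F) ∨ ¬(F ∨ F)))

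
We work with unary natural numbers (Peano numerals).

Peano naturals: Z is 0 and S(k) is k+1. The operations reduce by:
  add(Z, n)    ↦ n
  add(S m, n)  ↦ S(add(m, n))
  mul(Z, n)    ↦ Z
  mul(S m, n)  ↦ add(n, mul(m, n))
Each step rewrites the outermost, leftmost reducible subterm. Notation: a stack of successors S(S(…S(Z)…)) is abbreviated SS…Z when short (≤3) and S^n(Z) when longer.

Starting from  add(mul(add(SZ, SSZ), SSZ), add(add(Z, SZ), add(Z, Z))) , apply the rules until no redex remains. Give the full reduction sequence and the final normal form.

  start: add(mul(add(SZ, SSZ), SSZ), add(add(Z, SZ), add(Z, Z)))
  [1] add(mul(S(add(Z, SSZ)), SSZ), add(add(Z, SZ), add(Z, Z)))
  [2] add(add(SSZ, mul(add(Z, SSZ), SSZ)), add(add(Z, SZ), add(Z, Z)))
  [3] add(S(add(SZ, mul(add(Z, SSZ), SSZ))), add(add(Z, SZ), add(Z, Z)))
  [4] S(add(add(SZ, mul(add(Z, SSZ), SSZ)), add(add(Z, SZ), add(Z, Z))))
  [5] S(add(S(add(Z, mul(add(Z, SSZ), SSZ))), add(add(Z, SZ), add(Z, Z))))
  [6] S(S(add(add(Z, mul(add(Z, SSZ), SSZ)), add(add(Z, SZ), add(Z, Z)))))
  [7] S(S(add(mul(add(Z, SSZ), SSZ), add(add(Z, SZ), add(Z, Z)))))
  [8] S(S(add(mul(SSZ, SSZ), add(add(Z, SZ), add(Z, Z)))))
  [9] S(S(add(add(SSZ, mul(SZ, SSZ)), add(add(Z, SZ), add(Z, Z)))))
  [10] S(S(add(S(add(SZ, mul(SZ, SSZ))), add(add(Z, SZ), add(Z, Z)))))
  [11] S(S(S(add(add(SZ, mul(SZ, SSZ)), add(add(Z, SZ), add(Z, Z))))))
  [12] S(S(S(add(S(add(Z, mul(SZ, SSZ))), add(add(Z, SZ), add(Z, Z))))))
  [13] S(S(S(S(add(add(Z, mul(SZ, SSZ)), add(add(Z, SZ), add(Z, Z)))))))
  [14] S(S(S(S(add(mul(SZ, SSZ), add(add(Z, SZ), add(Z, Z)))))))
  [15] S(S(S(S(add(add(SSZ, mul(Z, SSZ)), add(add(Z, SZ), add(Z, Z)))))))
  [16] S(S(S(S(add(S(add(SZ, mul(Z, SSZ))), add(add(Z, SZ), add(Z, Z)))))))
  [17] S(S(S(S(S(add(add(SZ, mul(Z, SSZ)), add(add(Z, SZ), add(Z, Z))))))))
  [18] S(S(S(S(S(add(S(add(Z, mul(Z, SSZ))), add(add(Z, SZ), add(Z, Z))))))))
  [19] S(S(S(S(S(S(add(add(Z, mul(Z, SSZ)), add(add(Z, SZ), add(Z, Z)))))))))
  [20] S(S(S(S(S(S(add(mul(Z, SSZ), add(add(Z, SZ), add(Z, Z)))))))))
  [21] S(S(S(S(S(S(add(Z, add(add(Z, SZ), add(Z, Z)))))))))
  [22] S(S(S(S(S(S(add(add(Z, SZ), add(Z, Z))))))))
  [23] S(S(S(S(S(S(add(SZ, add(Z, Z))))))))
  [24] S(S(S(S(S(S(S(add(Z, add(Z, Z)))))))))
  [25] S(S(S(S(S(S(S(add(Z, Z))))))))
  [26] S^7(Z)

Answer: normal form = S^7(Z)  (in 26 steps)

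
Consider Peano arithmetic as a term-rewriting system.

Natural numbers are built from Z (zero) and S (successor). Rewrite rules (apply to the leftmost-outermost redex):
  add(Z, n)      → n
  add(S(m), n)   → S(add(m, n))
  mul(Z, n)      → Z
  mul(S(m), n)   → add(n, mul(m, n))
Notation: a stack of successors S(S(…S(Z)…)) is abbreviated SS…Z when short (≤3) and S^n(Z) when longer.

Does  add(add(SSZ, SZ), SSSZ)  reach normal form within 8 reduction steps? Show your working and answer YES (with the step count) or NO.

Answer: YES — reaches normal form S^6(Z) in 7 ≤ 8 steps

Working:
  start: add(add(SSZ, SZ), SSSZ)
  →1  add(S(add(SZ, SZ)), SSSZ)
  →2  S(add(add(SZ, SZ), SSSZ))
  →3  S(add(S(add(Z, SZ)), SSSZ))
  →4  S(S(add(add(Z, SZ), SSSZ)))
  →5  S(S(add(SZ, SSSZ)))
  →6  S(S(S(add(Z, SSSZ))))
  →7  S^6(Z)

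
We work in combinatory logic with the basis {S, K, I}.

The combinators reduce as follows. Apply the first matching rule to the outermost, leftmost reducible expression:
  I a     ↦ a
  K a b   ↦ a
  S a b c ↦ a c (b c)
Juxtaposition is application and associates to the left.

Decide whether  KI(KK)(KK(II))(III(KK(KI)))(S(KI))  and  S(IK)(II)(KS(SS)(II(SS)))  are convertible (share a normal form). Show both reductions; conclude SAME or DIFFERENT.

Term A:
  start: KI(KK)(KK(II))(III(KK(KI)))(S(KI))
  step 1: I(KK(II))(III(KK(KI)))(S(KI))
  step 2: KK(II)(III(KK(KI)))(S(KI))
  step 3: K(III(KK(KI)))(S(KI))
  step 4: III(KK(KI))
  step 5: II(KK(KI))
  step 6: I(KK(KI))
  step 7: KK(KI)
  step 8: K

Term B:
  start: S(IK)(II)(KS(SS)(II(SS)))
  step 1: IK(KS(SS)(II(SS)))(II(KS(SS)(II(SS))))
  step 2: K(KS(SS)(II(SS)))(II(KS(SS)(II(SS))))
  step 3: KS(SS)(II(SS))
  step 4: S(II(SS))
  step 5: S(I(SS))
  step 6: S(SS)

Answer: DIFFERENT — A ⇓ K, B ⇓ S(SS)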